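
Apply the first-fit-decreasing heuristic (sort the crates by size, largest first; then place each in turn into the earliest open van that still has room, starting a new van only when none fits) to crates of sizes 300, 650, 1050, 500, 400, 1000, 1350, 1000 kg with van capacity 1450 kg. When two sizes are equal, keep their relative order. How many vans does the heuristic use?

5

Sorted descending: 1350, 1050, 1000, 1000, 650, 500, 400, 300.
  1350 → van 1 (new)  [load 1350/1450]
  1050 → van 2 (new)  [load 1050/1450]
  1000 → van 3 (new)  [load 1000/1450]
  1000 → van 4 (new)  [load 1000/1450]
  650 → van 5 (new)  [load 650/1450]
  500 → van 5  [load 1150/1450]
  400 → van 2  [load 1450/1450]
  300 → van 3  [load 1300/1450]
5 vans opened.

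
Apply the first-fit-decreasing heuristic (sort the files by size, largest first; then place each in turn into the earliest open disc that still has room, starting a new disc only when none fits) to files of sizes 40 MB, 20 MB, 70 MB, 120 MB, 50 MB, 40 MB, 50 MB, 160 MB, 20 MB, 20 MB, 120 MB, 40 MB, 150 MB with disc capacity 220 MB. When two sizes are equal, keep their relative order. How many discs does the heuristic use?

Sorted descending: 160, 150, 120, 120, 70, 50, 50, 40, 40, 40, 20, 20, 20.
  160 → disc 1 (new)  [load 160/220]
  150 → disc 2 (new)  [load 150/220]
  120 → disc 3 (new)  [load 120/220]
  120 → disc 4 (new)  [load 120/220]
  70 → disc 2  [load 220/220]
  50 → disc 1  [load 210/220]
  50 → disc 3  [load 170/220]
  40 → disc 3  [load 210/220]
  40 → disc 4  [load 160/220]
  40 → disc 4  [load 200/220]
  20 → disc 4  [load 220/220]
  20 → disc 5 (new)  [load 20/220]
  20 → disc 5  [load 40/220]
5 discs opened.

5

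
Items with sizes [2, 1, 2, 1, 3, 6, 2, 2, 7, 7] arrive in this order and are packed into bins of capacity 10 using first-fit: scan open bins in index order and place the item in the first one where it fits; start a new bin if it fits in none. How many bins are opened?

4

  2 → bin 1 (new)  [load 2/10]
  1 → bin 1  [load 3/10]
  2 → bin 1  [load 5/10]
  1 → bin 1  [load 6/10]
  3 → bin 1  [load 9/10]
  6 → bin 2 (new)  [load 6/10]
  2 → bin 2  [load 8/10]
  2 → bin 2  [load 10/10]
  7 → bin 3 (new)  [load 7/10]
  7 → bin 4 (new)  [load 7/10]
4 bins opened.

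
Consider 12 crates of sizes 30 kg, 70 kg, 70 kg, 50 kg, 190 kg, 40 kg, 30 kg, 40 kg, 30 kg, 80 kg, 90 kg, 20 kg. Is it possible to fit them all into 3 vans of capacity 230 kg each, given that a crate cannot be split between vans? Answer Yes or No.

Total = 740 kg; ⌈740/230⌉ = 4.
At least 4 vans are required, but only 3 are allowed.

No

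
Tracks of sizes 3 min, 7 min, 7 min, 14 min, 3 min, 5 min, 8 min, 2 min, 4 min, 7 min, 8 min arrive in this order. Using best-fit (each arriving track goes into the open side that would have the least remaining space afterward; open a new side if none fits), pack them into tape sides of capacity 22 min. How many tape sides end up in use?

  3 → side 1 (new)  [load 3/22]
  7 → side 1  [load 10/22]
  7 → side 1  [load 17/22]
  14 → side 2 (new)  [load 14/22]
  3 → side 1  [load 20/22]
  5 → side 2  [load 19/22]
  8 → side 3 (new)  [load 8/22]
  2 → side 1  [load 22/22]
  4 → side 3  [load 12/22]
  7 → side 3  [load 19/22]
  8 → side 4 (new)  [load 8/22]
4 tape sides opened.

4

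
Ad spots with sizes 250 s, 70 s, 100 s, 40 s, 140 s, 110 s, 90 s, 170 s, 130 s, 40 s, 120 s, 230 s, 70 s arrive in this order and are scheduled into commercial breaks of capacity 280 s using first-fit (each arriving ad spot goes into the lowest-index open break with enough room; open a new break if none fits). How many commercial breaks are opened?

7

  250 → break 1 (new)  [load 250/280]
  70 → break 2 (new)  [load 70/280]
  100 → break 2  [load 170/280]
  40 → break 2  [load 210/280]
  140 → break 3 (new)  [load 140/280]
  110 → break 3  [load 250/280]
  90 → break 4 (new)  [load 90/280]
  170 → break 4  [load 260/280]
  130 → break 5 (new)  [load 130/280]
  40 → break 2  [load 250/280]
  120 → break 5  [load 250/280]
  230 → break 6 (new)  [load 230/280]
  70 → break 7 (new)  [load 70/280]
7 commercial breaks opened.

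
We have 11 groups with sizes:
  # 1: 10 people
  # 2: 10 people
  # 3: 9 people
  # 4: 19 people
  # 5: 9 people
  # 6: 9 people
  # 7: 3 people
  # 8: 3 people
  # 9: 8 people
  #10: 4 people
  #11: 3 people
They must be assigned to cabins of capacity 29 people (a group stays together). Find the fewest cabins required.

Total = 19 + 10 + 10 + 9 + 9 + 9 + 8 + 4 + 3 + 3 + 3 = 87 people.
Lower bound: ⌈87/29⌉ = 3 cabins.
A packing using 3 cabins:
  cabin 1: 19 + 10 = 29
  cabin 2: 10 + 9 + 4 + 3 + 3 = 29
  cabin 3: 9 + 9 + 8 + 3 = 29
This matches the lower bound, so 3 is optimal.

3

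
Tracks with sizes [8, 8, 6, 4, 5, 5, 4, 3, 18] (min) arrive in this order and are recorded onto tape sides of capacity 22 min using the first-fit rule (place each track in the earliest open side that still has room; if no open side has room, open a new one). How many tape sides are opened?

3

  8 → side 1 (new)  [load 8/22]
  8 → side 1  [load 16/22]
  6 → side 1  [load 22/22]
  4 → side 2 (new)  [load 4/22]
  5 → side 2  [load 9/22]
  5 → side 2  [load 14/22]
  4 → side 2  [load 18/22]
  3 → side 2  [load 21/22]
  18 → side 3 (new)  [load 18/22]
3 tape sides opened.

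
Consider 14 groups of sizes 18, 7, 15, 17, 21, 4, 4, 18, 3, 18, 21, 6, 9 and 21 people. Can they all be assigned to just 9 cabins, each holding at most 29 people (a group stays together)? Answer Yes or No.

Yes

A valid assignment using 8 cabins:
  cabin 1: 21 + 7 = 28
  cabin 2: 21 + 6 = 27
  cabin 3: 21 + 4 + 4 = 29
  cabin 4: 18 + 9 = 27
  cabin 5: 18 + 3 = 21
  cabin 6: 18 = 18
  cabin 7: 17 = 17
  cabin 8: 15 = 15
That uses only 8 ≤ 9, so 9 cabins are enough.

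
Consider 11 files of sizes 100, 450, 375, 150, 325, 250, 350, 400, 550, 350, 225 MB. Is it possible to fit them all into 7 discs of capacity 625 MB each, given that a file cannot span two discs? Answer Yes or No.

A valid assignment using 7 discs:
  disc 1: 550 = 550
  disc 2: 450 + 150 = 600
  disc 3: 400 + 225 = 625
  disc 4: 375 + 250 = 625
  disc 5: 350 + 100 = 450
  disc 6: 350 = 350
  disc 7: 325 = 325
Every load is within 625 MB, so 7 discs suffice.

Yes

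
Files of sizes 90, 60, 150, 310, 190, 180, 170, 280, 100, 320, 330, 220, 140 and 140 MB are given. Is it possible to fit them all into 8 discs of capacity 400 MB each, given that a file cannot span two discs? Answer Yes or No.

A valid assignment using 8 discs:
  disc 1: 330 + 60 = 390
  disc 2: 320 = 320
  disc 3: 310 + 90 = 400
  disc 4: 280 + 100 = 380
  disc 5: 220 + 180 = 400
  disc 6: 190 + 170 = 360
  disc 7: 150 + 140 = 290
  disc 8: 140 = 140
Every load is within 400 MB, so 8 discs suffice.

Yes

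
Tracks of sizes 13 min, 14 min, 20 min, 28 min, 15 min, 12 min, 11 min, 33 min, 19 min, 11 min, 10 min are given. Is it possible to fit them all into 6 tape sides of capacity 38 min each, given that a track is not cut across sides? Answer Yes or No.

Yes

A valid assignment using 6 tape sides:
  side 1: 33 = 33
  side 2: 28 + 10 = 38
  side 3: 20 + 15 = 35
  side 4: 19 + 14 = 33
  side 5: 13 + 12 + 11 = 36
  side 6: 11 = 11
Every load is within 38 min, so 6 tape sides suffice.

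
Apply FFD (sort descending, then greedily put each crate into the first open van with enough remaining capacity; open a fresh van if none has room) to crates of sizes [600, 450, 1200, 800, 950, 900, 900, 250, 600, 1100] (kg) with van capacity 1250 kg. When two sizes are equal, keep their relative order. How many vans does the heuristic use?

7

Sorted descending: 1200, 1100, 950, 900, 900, 800, 600, 600, 450, 250.
  1200 → van 1 (new)  [load 1200/1250]
  1100 → van 2 (new)  [load 1100/1250]
  950 → van 3 (new)  [load 950/1250]
  900 → van 4 (new)  [load 900/1250]
  900 → van 5 (new)  [load 900/1250]
  800 → van 6 (new)  [load 800/1250]
  600 → van 7 (new)  [load 600/1250]
  600 → van 7  [load 1200/1250]
  450 → van 6  [load 1250/1250]
  250 → van 3  [load 1200/1250]
7 vans opened.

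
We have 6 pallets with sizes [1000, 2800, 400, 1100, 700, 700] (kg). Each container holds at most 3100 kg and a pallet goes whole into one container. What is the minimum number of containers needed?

Total = 2800 + 1100 + 1000 + 700 + 700 + 400 = 6700 kg.
Lower bound: ⌈6700/3100⌉ = 3 containers.
A packing using 3 containers:
  container 1: 2800 = 2800
  container 2: 1100 + 1000 + 700 = 2800
  container 3: 700 + 400 = 1100
This matches the lower bound, so 3 is optimal.

3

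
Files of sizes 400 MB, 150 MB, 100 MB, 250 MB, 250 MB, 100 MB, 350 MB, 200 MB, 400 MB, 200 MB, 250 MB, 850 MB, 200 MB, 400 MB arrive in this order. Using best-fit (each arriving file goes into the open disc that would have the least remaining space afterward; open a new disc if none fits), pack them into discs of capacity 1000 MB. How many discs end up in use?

5

  400 → disc 1 (new)  [load 400/1000]
  150 → disc 1  [load 550/1000]
  100 → disc 1  [load 650/1000]
  250 → disc 1  [load 900/1000]
  250 → disc 2 (new)  [load 250/1000]
  100 → disc 1  [load 1000/1000]
  350 → disc 2  [load 600/1000]
  200 → disc 2  [load 800/1000]
  400 → disc 3 (new)  [load 400/1000]
  200 → disc 2  [load 1000/1000]
  250 → disc 3  [load 650/1000]
  850 → disc 4 (new)  [load 850/1000]
  200 → disc 3  [load 850/1000]
  400 → disc 5 (new)  [load 400/1000]
5 discs opened.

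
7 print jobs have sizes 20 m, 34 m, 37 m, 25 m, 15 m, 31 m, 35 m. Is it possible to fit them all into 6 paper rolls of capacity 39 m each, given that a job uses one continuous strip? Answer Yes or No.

Yes

A valid assignment using 6 paper rolls:
  roll 1: 37 = 37
  roll 2: 35 = 35
  roll 3: 34 = 34
  roll 4: 31 = 31
  roll 5: 25 = 25
  roll 6: 20 + 15 = 35
Every load is within 39 m, so 6 paper rolls suffice.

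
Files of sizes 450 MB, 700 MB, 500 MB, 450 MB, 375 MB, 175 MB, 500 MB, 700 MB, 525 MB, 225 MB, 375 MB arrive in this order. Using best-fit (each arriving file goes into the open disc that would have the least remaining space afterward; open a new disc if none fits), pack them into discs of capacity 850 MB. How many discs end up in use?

7

  450 → disc 1 (new)  [load 450/850]
  700 → disc 2 (new)  [load 700/850]
  500 → disc 3 (new)  [load 500/850]
  450 → disc 4 (new)  [load 450/850]
  375 → disc 1  [load 825/850]
  175 → disc 3  [load 675/850]
  500 → disc 5 (new)  [load 500/850]
  700 → disc 6 (new)  [load 700/850]
  525 → disc 7 (new)  [load 525/850]
  225 → disc 7  [load 750/850]
  375 → disc 4  [load 825/850]
7 discs opened.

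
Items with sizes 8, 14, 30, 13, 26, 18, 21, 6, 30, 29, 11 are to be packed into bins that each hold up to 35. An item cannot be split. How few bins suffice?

Total = 30 + 30 + 29 + 26 + 21 + 18 + 14 + 13 + 11 + 8 + 6 = 206.
Lower bound: ⌈206/35⌉ = 6 bins.
A packing using 7 bins:
  bin 1: 30 = 30
  bin 2: 30 = 30
  bin 3: 29 + 6 = 35
  bin 4: 26 + 8 = 34
  bin 5: 21 + 14 = 35
  bin 6: 18 + 13 = 31
  bin 7: 11 = 11
No arrangement into 6 bins stays within capacity, so 7 is optimal.

7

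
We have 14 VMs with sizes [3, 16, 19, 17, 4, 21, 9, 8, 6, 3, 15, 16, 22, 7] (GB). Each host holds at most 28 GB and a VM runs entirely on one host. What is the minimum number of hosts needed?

7

Total = 22 + 21 + 19 + 17 + 16 + 16 + 15 + 9 + 8 + 7 + 6 + 4 + 3 + 3 = 166 GB.
Lower bound: ⌈166/28⌉ = 6 hosts.
Also, 7 VMs each exceed 14 GB, and no two of those can share a host, so at least 7 hosts are needed.
A packing using 7 hosts:
  host 1: 22 + 6 = 28
  host 2: 21 + 7 = 28
  host 3: 19 + 9 = 28
  host 4: 17 + 8 + 3 = 28
  host 5: 16 + 4 + 3 = 23
  host 6: 16 = 16
  host 7: 15 = 15
This matches the lower bound, so 7 is optimal.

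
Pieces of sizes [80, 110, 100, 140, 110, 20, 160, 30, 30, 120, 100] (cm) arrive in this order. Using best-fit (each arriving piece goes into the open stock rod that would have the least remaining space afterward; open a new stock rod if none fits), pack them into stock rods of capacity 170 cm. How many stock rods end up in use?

8

  80 → stock rod 1 (new)  [load 80/170]
  110 → stock rod 2 (new)  [load 110/170]
  100 → stock rod 3 (new)  [load 100/170]
  140 → stock rod 4 (new)  [load 140/170]
  110 → stock rod 5 (new)  [load 110/170]
  20 → stock rod 4  [load 160/170]
  160 → stock rod 6 (new)  [load 160/170]
  30 → stock rod 2  [load 140/170]
  30 → stock rod 2  [load 170/170]
  120 → stock rod 7 (new)  [load 120/170]
  100 → stock rod 8 (new)  [load 100/170]
8 stock rods opened.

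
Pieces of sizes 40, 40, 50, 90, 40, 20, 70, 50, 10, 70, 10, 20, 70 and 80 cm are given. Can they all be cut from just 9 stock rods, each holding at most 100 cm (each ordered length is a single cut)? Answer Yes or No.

A valid assignment using 8 stock rods:
  stock rod 1: 90 + 10 = 100
  stock rod 2: 80 + 20 = 100
  stock rod 3: 70 + 20 + 10 = 100
  stock rod 4: 70 = 70
  stock rod 5: 70 = 70
  stock rod 6: 50 + 50 = 100
  stock rod 7: 40 + 40 = 80
  stock rod 8: 40 = 40
That uses only 8 ≤ 9, so 9 stock rods are enough.

Yes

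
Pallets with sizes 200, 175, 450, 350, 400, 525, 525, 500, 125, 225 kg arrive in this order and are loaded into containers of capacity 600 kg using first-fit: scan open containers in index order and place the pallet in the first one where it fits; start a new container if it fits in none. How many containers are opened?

  200 → container 1 (new)  [load 200/600]
  175 → container 1  [load 375/600]
  450 → container 2 (new)  [load 450/600]
  350 → container 3 (new)  [load 350/600]
  400 → container 4 (new)  [load 400/600]
  525 → container 5 (new)  [load 525/600]
  525 → container 6 (new)  [load 525/600]
  500 → container 7 (new)  [load 500/600]
  125 → container 1  [load 500/600]
  225 → container 3  [load 575/600]
7 containers opened.

7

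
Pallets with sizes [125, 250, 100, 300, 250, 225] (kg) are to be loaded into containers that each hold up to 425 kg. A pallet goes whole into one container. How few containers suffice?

Total = 300 + 250 + 250 + 225 + 125 + 100 = 1250 kg.
Lower bound: ⌈1250/425⌉ = 3 containers.
Also, 4 pallets each exceed 425/2 kg, and no two of those can share a container, so at least 4 containers are needed.
A packing using 4 containers:
  container 1: 300 + 125 = 425
  container 2: 250 + 100 = 350
  container 3: 250 = 250
  container 4: 225 = 225
This matches the lower bound, so 4 is optimal.

4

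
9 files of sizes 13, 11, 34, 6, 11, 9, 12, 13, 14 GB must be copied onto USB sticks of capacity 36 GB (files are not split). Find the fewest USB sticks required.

Total = 34 + 14 + 13 + 13 + 12 + 11 + 11 + 9 + 6 = 123 GB.
Lower bound: ⌈123/36⌉ = 4 USB sticks.
A packing using 4 USB sticks:
  USB stick 1: 34 = 34
  USB stick 2: 14 + 13 + 9 = 36
  USB stick 3: 13 + 12 + 11 = 36
  USB stick 4: 11 + 6 = 17
This matches the lower bound, so 4 is optimal.

4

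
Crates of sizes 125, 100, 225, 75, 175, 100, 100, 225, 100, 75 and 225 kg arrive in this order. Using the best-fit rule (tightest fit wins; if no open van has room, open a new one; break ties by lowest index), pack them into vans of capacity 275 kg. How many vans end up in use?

  125 → van 1 (new)  [load 125/275]
  100 → van 1  [load 225/275]
  225 → van 2 (new)  [load 225/275]
  75 → van 3 (new)  [load 75/275]
  175 → van 3  [load 250/275]
  100 → van 4 (new)  [load 100/275]
  100 → van 4  [load 200/275]
  225 → van 5 (new)  [load 225/275]
  100 → van 6 (new)  [load 100/275]
  75 → van 4  [load 275/275]
  225 → van 7 (new)  [load 225/275]
7 vans opened.

7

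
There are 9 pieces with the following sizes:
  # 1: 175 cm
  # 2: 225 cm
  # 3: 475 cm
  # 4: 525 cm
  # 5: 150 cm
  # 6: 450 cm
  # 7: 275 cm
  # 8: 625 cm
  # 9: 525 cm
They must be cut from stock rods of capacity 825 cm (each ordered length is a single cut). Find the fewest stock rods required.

Total = 625 + 525 + 525 + 475 + 450 + 275 + 225 + 175 + 150 = 3425 cm.
Lower bound: ⌈3425/825⌉ = 5 stock rods.
A packing using 5 stock rods:
  stock rod 1: 625 + 175 = 800
  stock rod 2: 525 + 275 = 800
  stock rod 3: 525 + 225 = 750
  stock rod 4: 475 + 150 = 625
  stock rod 5: 450 = 450
This matches the lower bound, so 5 is optimal.

5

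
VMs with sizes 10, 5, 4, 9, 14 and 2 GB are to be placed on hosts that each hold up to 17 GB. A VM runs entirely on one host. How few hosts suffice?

3

Total = 14 + 10 + 9 + 5 + 4 + 2 = 44 GB.
Lower bound: ⌈44/17⌉ = 3 hosts.
A packing using 3 hosts:
  host 1: 14 + 2 = 16
  host 2: 10 + 5 = 15
  host 3: 9 + 4 = 13
This matches the lower bound, so 3 is optimal.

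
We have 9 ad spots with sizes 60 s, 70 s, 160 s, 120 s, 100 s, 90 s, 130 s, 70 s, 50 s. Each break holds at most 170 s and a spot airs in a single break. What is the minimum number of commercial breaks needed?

Total = 160 + 130 + 120 + 100 + 90 + 70 + 70 + 60 + 50 = 850 s.
Lower bound: ⌈850/170⌉ = 5 commercial breaks.
A packing using 6 commercial breaks:
  break 1: 160 = 160
  break 2: 130 = 130
  break 3: 120 + 50 = 170
  break 4: 100 + 70 = 170
  break 5: 90 + 70 = 160
  break 6: 60 = 60
No arrangement into 5 commercial breaks stays within capacity, so 6 is optimal.

6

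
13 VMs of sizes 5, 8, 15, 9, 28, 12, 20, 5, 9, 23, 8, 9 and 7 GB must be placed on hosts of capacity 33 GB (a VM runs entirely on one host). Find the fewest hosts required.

5

Total = 28 + 23 + 20 + 15 + 12 + 9 + 9 + 9 + 8 + 8 + 7 + 5 + 5 = 158 GB.
Lower bound: ⌈158/33⌉ = 5 hosts.
A packing using 5 hosts:
  host 1: 28 + 5 = 33
  host 2: 23 + 9 = 32
  host 3: 20 + 12 = 32
  host 4: 15 + 9 + 9 = 33
  host 5: 8 + 8 + 7 + 5 = 28
This matches the lower bound, so 5 is optimal.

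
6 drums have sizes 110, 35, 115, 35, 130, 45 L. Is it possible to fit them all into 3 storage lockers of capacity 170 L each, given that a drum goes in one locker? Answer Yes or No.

A valid assignment using 3 storage lockers:
  locker 1: 130 + 35 = 165
  locker 2: 115 + 45 = 160
  locker 3: 110 + 35 = 145
Every load is within 170 L, so 3 storage lockers suffice.

Yes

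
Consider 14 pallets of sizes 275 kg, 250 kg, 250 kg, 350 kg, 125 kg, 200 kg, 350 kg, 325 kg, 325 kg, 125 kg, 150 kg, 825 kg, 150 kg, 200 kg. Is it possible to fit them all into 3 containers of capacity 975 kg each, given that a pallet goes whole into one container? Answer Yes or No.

Total = 3900 kg; ⌈3900/975⌉ = 4.
At least 4 containers are required, but only 3 are allowed.

No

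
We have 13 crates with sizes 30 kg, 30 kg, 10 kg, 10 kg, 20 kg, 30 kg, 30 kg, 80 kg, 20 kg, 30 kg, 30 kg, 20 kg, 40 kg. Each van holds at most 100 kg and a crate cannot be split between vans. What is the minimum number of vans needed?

4

Total = 80 + 40 + 30 + 30 + 30 + 30 + 30 + 30 + 20 + 20 + 20 + 10 + 10 = 380 kg.
Lower bound: ⌈380/100⌉ = 4 vans.
A packing using 4 vans:
  van 1: 80 + 20 = 100
  van 2: 40 + 30 + 30 = 100
  van 3: 30 + 30 + 30 + 10 = 100
  van 4: 30 + 20 + 20 + 10 = 80
This matches the lower bound, so 4 is optimal.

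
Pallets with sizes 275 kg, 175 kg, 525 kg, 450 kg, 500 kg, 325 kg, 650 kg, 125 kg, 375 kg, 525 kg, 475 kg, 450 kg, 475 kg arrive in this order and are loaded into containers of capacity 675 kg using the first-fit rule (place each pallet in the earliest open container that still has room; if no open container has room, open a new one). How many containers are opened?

11

  275 → container 1 (new)  [load 275/675]
  175 → container 1  [load 450/675]
  525 → container 2 (new)  [load 525/675]
  450 → container 3 (new)  [load 450/675]
  500 → container 4 (new)  [load 500/675]
  325 → container 5 (new)  [load 325/675]
  650 → container 6 (new)  [load 650/675]
  125 → container 1  [load 575/675]
  375 → container 7 (new)  [load 375/675]
  525 → container 8 (new)  [load 525/675]
  475 → container 9 (new)  [load 475/675]
  450 → container 10 (new)  [load 450/675]
  475 → container 11 (new)  [load 475/675]
11 containers opened.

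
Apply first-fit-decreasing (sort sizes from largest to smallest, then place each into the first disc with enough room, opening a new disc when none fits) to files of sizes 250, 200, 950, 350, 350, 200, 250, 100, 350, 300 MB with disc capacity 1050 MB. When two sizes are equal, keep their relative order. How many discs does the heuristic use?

4

Sorted descending: 950, 350, 350, 350, 300, 250, 250, 200, 200, 100.
  950 → disc 1 (new)  [load 950/1050]
  350 → disc 2 (new)  [load 350/1050]
  350 → disc 2  [load 700/1050]
  350 → disc 2  [load 1050/1050]
  300 → disc 3 (new)  [load 300/1050]
  250 → disc 3  [load 550/1050]
  250 → disc 3  [load 800/1050]
  200 → disc 3  [load 1000/1050]
  200 → disc 4 (new)  [load 200/1050]
  100 → disc 1  [load 1050/1050]
4 discs opened.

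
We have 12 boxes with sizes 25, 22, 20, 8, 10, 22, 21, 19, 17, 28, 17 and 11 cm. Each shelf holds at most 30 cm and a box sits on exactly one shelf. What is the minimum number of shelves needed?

9

Total = 28 + 25 + 22 + 22 + 21 + 20 + 19 + 17 + 17 + 11 + 10 + 8 = 220 cm.
Lower bound: ⌈220/30⌉ = 8 shelves.
Also, 9 boxes each exceed 15 cm, and no two of those can share a shelf, so at least 9 shelves are needed.
A packing using 9 shelves:
  shelf 1: 28 = 28
  shelf 2: 25 = 25
  shelf 3: 22 + 8 = 30
  shelf 4: 22 = 22
  shelf 5: 21 = 21
  shelf 6: 20 + 10 = 30
  shelf 7: 19 + 11 = 30
  shelf 8: 17 = 17
  shelf 9: 17 = 17
This matches the lower bound, so 9 is optimal.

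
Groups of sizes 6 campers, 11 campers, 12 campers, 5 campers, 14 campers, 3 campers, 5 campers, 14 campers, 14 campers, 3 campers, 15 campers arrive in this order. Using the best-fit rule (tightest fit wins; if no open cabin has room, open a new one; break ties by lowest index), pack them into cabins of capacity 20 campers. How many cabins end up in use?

6

  6 → cabin 1 (new)  [load 6/20]
  11 → cabin 1  [load 17/20]
  12 → cabin 2 (new)  [load 12/20]
  5 → cabin 2  [load 17/20]
  14 → cabin 3 (new)  [load 14/20]
  3 → cabin 1  [load 20/20]
  5 → cabin 3  [load 19/20]
  14 → cabin 4 (new)  [load 14/20]
  14 → cabin 5 (new)  [load 14/20]
  3 → cabin 2  [load 20/20]
  15 → cabin 6 (new)  [load 15/20]
6 cabins opened.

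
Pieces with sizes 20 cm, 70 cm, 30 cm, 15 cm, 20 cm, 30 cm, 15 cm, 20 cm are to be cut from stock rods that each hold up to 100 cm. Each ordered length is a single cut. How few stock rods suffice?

3

Total = 70 + 30 + 30 + 20 + 20 + 20 + 15 + 15 = 220 cm.
Lower bound: ⌈220/100⌉ = 3 stock rods.
A packing using 3 stock rods:
  stock rod 1: 70 + 30 = 100
  stock rod 2: 30 + 20 + 20 + 20 = 90
  stock rod 3: 15 + 15 = 30
This matches the lower bound, so 3 is optimal.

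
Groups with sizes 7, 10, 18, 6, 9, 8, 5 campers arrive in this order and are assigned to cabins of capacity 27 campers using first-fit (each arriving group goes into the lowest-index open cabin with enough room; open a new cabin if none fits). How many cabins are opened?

3

  7 → cabin 1 (new)  [load 7/27]
  10 → cabin 1  [load 17/27]
  18 → cabin 2 (new)  [load 18/27]
  6 → cabin 1  [load 23/27]
  9 → cabin 2  [load 27/27]
  8 → cabin 3 (new)  [load 8/27]
  5 → cabin 3  [load 13/27]
3 cabins opened.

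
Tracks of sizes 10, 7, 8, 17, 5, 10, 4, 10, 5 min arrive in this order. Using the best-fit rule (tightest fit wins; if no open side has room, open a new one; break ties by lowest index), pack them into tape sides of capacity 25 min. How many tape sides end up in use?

4

  10 → side 1 (new)  [load 10/25]
  7 → side 1  [load 17/25]
  8 → side 1  [load 25/25]
  17 → side 2 (new)  [load 17/25]
  5 → side 2  [load 22/25]
  10 → side 3 (new)  [load 10/25]
  4 → side 3  [load 14/25]
  10 → side 3  [load 24/25]
  5 → side 4 (new)  [load 5/25]
4 tape sides opened.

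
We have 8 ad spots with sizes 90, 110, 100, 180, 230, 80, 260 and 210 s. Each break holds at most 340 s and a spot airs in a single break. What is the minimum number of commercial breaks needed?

4

Total = 260 + 230 + 210 + 180 + 110 + 100 + 90 + 80 = 1260 s.
Lower bound: ⌈1260/340⌉ = 4 commercial breaks.
A packing using 4 commercial breaks:
  break 1: 260 + 80 = 340
  break 2: 230 + 110 = 340
  break 3: 210 + 100 = 310
  break 4: 180 + 90 = 270
This matches the lower bound, so 4 is optimal.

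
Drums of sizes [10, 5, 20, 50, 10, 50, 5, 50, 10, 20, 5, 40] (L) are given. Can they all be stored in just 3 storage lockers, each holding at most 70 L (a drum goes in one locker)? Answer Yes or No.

Total = 275 L; ⌈275/70⌉ = 4.
At least 4 storage lockers are required, but only 3 are allowed.

No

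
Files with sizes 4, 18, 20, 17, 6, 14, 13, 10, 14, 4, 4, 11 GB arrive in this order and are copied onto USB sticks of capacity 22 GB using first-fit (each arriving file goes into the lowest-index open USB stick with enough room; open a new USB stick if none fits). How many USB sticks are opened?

  4 → USB stick 1 (new)  [load 4/22]
  18 → USB stick 1  [load 22/22]
  20 → USB stick 2 (new)  [load 20/22]
  17 → USB stick 3 (new)  [load 17/22]
  6 → USB stick 4 (new)  [load 6/22]
  14 → USB stick 4  [load 20/22]
  13 → USB stick 5 (new)  [load 13/22]
  10 → USB stick 6 (new)  [load 10/22]
  14 → USB stick 7 (new)  [load 14/22]
  4 → USB stick 3  [load 21/22]
  4 → USB stick 5  [load 17/22]
  11 → USB stick 6  [load 21/22]
7 USB sticks opened.

7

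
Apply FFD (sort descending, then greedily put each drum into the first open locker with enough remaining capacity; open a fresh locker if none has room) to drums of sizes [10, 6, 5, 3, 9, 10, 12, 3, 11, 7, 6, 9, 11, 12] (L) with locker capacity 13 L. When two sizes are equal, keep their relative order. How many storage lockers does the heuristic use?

Sorted descending: 12, 12, 11, 11, 10, 10, 9, 9, 7, 6, 6, 5, 3, 3.
  12 → locker 1 (new)  [load 12/13]
  12 → locker 2 (new)  [load 12/13]
  11 → locker 3 (new)  [load 11/13]
  11 → locker 4 (new)  [load 11/13]
  10 → locker 5 (new)  [load 10/13]
  10 → locker 6 (new)  [load 10/13]
  9 → locker 7 (new)  [load 9/13]
  9 → locker 8 (new)  [load 9/13]
  7 → locker 9 (new)  [load 7/13]
  6 → locker 9  [load 13/13]
  6 → locker 10 (new)  [load 6/13]
  5 → locker 10  [load 11/13]
  3 → locker 5  [load 13/13]
  3 → locker 6  [load 13/13]
10 storage lockers opened.

10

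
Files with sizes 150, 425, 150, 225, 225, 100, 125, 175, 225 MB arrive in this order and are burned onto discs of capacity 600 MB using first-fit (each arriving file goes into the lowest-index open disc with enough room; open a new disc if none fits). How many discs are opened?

  150 → disc 1 (new)  [load 150/600]
  425 → disc 1  [load 575/600]
  150 → disc 2 (new)  [load 150/600]
  225 → disc 2  [load 375/600]
  225 → disc 2  [load 600/600]
  100 → disc 3 (new)  [load 100/600]
  125 → disc 3  [load 225/600]
  175 → disc 3  [load 400/600]
  225 → disc 4 (new)  [load 225/600]
4 discs opened.

4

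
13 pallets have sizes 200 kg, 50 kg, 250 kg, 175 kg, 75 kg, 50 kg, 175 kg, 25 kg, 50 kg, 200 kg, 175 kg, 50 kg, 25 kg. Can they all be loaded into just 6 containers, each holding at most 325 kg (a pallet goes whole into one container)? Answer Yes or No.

Yes

A valid assignment using 6 containers:
  container 1: 250 + 75 = 325
  container 2: 200 + 50 + 50 + 25 = 325
  container 3: 200 + 50 + 50 + 25 = 325
  container 4: 175 = 175
  container 5: 175 = 175
  container 6: 175 = 175
Every load is within 325 kg, so 6 containers suffice.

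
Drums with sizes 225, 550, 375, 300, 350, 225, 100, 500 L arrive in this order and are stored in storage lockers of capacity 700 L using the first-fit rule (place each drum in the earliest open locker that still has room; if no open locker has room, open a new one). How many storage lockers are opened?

  225 → locker 1 (new)  [load 225/700]
  550 → locker 2 (new)  [load 550/700]
  375 → locker 1  [load 600/700]
  300 → locker 3 (new)  [load 300/700]
  350 → locker 3  [load 650/700]
  225 → locker 4 (new)  [load 225/700]
  100 → locker 1  [load 700/700]
  500 → locker 5 (new)  [load 500/700]
5 storage lockers opened.

5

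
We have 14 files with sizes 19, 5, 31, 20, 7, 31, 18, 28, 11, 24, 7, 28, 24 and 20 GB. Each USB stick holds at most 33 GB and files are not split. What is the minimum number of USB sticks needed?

Total = 31 + 31 + 28 + 28 + 24 + 24 + 20 + 20 + 19 + 18 + 11 + 7 + 7 + 5 = 273 GB.
Lower bound: ⌈273/33⌉ = 9 USB sticks.
Also, 10 files each exceed 33/2 GB, and no two of those can share a USB stick, so at least 10 USB sticks are needed.
A packing using 10 USB sticks:
  USB stick 1: 31 = 31
  USB stick 2: 31 = 31
  USB stick 3: 28 + 5 = 33
  USB stick 4: 28 = 28
  USB stick 5: 24 + 7 = 31
  USB stick 6: 24 + 7 = 31
  USB stick 7: 20 + 11 = 31
  USB stick 8: 20 = 20
  USB stick 9: 19 = 19
  USB stick 10: 18 = 18
This matches the lower bound, so 10 is optimal.

10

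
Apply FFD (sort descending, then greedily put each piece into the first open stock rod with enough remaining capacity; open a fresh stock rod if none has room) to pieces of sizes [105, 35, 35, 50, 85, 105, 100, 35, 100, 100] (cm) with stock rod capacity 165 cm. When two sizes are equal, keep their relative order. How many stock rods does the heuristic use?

6

Sorted descending: 105, 105, 100, 100, 100, 85, 50, 35, 35, 35.
  105 → stock rod 1 (new)  [load 105/165]
  105 → stock rod 2 (new)  [load 105/165]
  100 → stock rod 3 (new)  [load 100/165]
  100 → stock rod 4 (new)  [load 100/165]
  100 → stock rod 5 (new)  [load 100/165]
  85 → stock rod 6 (new)  [load 85/165]
  50 → stock rod 1  [load 155/165]
  35 → stock rod 2  [load 140/165]
  35 → stock rod 3  [load 135/165]
  35 → stock rod 4  [load 135/165]
6 stock rods opened.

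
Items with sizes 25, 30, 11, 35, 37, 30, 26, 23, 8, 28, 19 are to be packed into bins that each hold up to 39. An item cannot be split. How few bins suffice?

9

Total = 37 + 35 + 30 + 30 + 28 + 26 + 25 + 23 + 19 + 11 + 8 = 272.
Lower bound: ⌈272/39⌉ = 7 bins.
Also, 8 items each exceed 39/2, and no two of those can share a bin, so at least 8 bins are needed.
A packing using 9 bins:
  bin 1: 37 = 37
  bin 2: 35 = 35
  bin 3: 30 + 8 = 38
  bin 4: 30 = 30
  bin 5: 28 + 11 = 39
  bin 6: 26 = 26
  bin 7: 25 = 25
  bin 8: 23 = 23
  bin 9: 19 = 19
No arrangement into 8 bins stays within capacity, so 9 is optimal.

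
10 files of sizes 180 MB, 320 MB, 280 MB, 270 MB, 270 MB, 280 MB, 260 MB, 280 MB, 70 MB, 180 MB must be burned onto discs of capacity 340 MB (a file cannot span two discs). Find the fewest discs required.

9

Total = 320 + 280 + 280 + 280 + 270 + 270 + 260 + 180 + 180 + 70 = 2390 MB.
Lower bound: ⌈2390/340⌉ = 8 discs.
Also, 9 files each exceed 170 MB, and no two of those can share a disc, so at least 9 discs are needed.
A packing using 9 discs:
  disc 1: 320 = 320
  disc 2: 280 = 280
  disc 3: 280 = 280
  disc 4: 280 = 280
  disc 5: 270 + 70 = 340
  disc 6: 270 = 270
  disc 7: 260 = 260
  disc 8: 180 = 180
  disc 9: 180 = 180
This matches the lower bound, so 9 is optimal.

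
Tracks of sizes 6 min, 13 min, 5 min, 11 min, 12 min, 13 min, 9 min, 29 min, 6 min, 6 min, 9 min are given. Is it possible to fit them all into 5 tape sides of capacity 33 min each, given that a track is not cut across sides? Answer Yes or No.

A valid assignment using 4 tape sides:
  side 1: 29 = 29
  side 2: 13 + 13 + 6 = 32
  side 3: 12 + 11 + 9 = 32
  side 4: 9 + 6 + 6 + 5 = 26
That uses only 4 ≤ 5, so 5 tape sides are enough.

Yes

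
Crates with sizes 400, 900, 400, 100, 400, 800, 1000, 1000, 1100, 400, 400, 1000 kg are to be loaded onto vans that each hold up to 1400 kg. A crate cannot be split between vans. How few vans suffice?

6

Total = 1100 + 1000 + 1000 + 1000 + 900 + 800 + 400 + 400 + 400 + 400 + 400 + 100 = 7900 kg.
Lower bound: ⌈7900/1400⌉ = 6 vans.
A packing using 6 vans:
  van 1: 1100 + 100 = 1200
  van 2: 1000 + 400 = 1400
  van 3: 1000 + 400 = 1400
  van 4: 1000 + 400 = 1400
  van 5: 900 + 400 = 1300
  van 6: 800 + 400 = 1200
This matches the lower bound, so 6 is optimal.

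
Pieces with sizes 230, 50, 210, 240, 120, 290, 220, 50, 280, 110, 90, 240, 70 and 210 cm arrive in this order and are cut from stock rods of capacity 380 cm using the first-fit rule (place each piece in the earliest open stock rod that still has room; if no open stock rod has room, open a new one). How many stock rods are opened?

  230 → stock rod 1 (new)  [load 230/380]
  50 → stock rod 1  [load 280/380]
  210 → stock rod 2 (new)  [load 210/380]
  240 → stock rod 3 (new)  [load 240/380]
  120 → stock rod 2  [load 330/380]
  290 → stock rod 4 (new)  [load 290/380]
  220 → stock rod 5 (new)  [load 220/380]
  50 → stock rod 1  [load 330/380]
  280 → stock rod 6 (new)  [load 280/380]
  110 → stock rod 3  [load 350/380]
  90 → stock rod 4  [load 380/380]
  240 → stock rod 7 (new)  [load 240/380]
  70 → stock rod 5  [load 290/380]
  210 → stock rod 8 (new)  [load 210/380]
8 stock rods opened.

8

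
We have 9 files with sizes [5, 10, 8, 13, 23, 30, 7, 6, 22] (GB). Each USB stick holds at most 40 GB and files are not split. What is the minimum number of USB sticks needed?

4

Total = 30 + 23 + 22 + 13 + 10 + 8 + 7 + 6 + 5 = 124 GB.
Lower bound: ⌈124/40⌉ = 4 USB sticks.
A packing using 4 USB sticks:
  USB stick 1: 30 + 10 = 40
  USB stick 2: 23 + 13 = 36
  USB stick 3: 22 + 8 + 7 = 37
  USB stick 4: 6 + 5 = 11
This matches the lower bound, so 4 is optimal.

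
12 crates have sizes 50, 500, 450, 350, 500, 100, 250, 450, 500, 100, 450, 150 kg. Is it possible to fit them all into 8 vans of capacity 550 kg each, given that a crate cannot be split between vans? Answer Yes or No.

Yes

A valid assignment using 8 vans:
  van 1: 500 + 50 = 550
  van 2: 500 = 500
  van 3: 500 = 500
  van 4: 450 + 100 = 550
  van 5: 450 + 100 = 550
  van 6: 450 = 450
  van 7: 350 + 150 = 500
  van 8: 250 = 250
Every load is within 550 kg, so 8 vans suffice.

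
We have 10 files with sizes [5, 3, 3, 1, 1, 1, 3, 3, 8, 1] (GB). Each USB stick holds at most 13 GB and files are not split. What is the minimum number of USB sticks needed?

3

Total = 8 + 5 + 3 + 3 + 3 + 3 + 1 + 1 + 1 + 1 = 29 GB.
Lower bound: ⌈29/13⌉ = 3 USB sticks.
A packing using 3 USB sticks:
  USB stick 1: 8 + 5 = 13
  USB stick 2: 3 + 3 + 3 + 3 + 1 = 13
  USB stick 3: 1 + 1 + 1 = 3
This matches the lower bound, so 3 is optimal.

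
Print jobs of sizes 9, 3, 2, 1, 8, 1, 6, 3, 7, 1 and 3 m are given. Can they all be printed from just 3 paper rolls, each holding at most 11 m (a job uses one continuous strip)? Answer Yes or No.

No

Total = 44 m; ⌈44/11⌉ = 4.
At least 4 paper rolls are required, but only 3 are allowed.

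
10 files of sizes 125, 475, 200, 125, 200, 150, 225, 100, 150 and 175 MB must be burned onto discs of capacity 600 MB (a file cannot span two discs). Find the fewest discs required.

4

Total = 475 + 225 + 200 + 200 + 175 + 150 + 150 + 125 + 125 + 100 = 1925 MB.
Lower bound: ⌈1925/600⌉ = 4 discs.
A packing using 4 discs:
  disc 1: 475 + 125 = 600
  disc 2: 225 + 200 + 175 = 600
  disc 3: 200 + 150 + 150 + 100 = 600
  disc 4: 125 = 125
This matches the lower bound, so 4 is optimal.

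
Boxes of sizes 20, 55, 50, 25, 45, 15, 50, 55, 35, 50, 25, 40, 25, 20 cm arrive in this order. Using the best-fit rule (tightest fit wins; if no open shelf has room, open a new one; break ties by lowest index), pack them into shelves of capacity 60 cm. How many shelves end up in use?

10

  20 → shelf 1 (new)  [load 20/60]
  55 → shelf 2 (new)  [load 55/60]
  50 → shelf 3 (new)  [load 50/60]
  25 → shelf 1  [load 45/60]
  45 → shelf 4 (new)  [load 45/60]
  15 → shelf 1  [load 60/60]
  50 → shelf 5 (new)  [load 50/60]
  55 → shelf 6 (new)  [load 55/60]
  35 → shelf 7 (new)  [load 35/60]
  50 → shelf 8 (new)  [load 50/60]
  25 → shelf 7  [load 60/60]
  40 → shelf 9 (new)  [load 40/60]
  25 → shelf 10 (new)  [load 25/60]
  20 → shelf 9  [load 60/60]
10 shelves opened.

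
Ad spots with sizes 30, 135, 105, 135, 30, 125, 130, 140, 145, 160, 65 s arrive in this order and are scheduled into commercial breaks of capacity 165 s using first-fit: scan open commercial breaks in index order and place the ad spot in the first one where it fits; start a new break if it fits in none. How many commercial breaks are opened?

  30 → break 1 (new)  [load 30/165]
  135 → break 1  [load 165/165]
  105 → break 2 (new)  [load 105/165]
  135 → break 3 (new)  [load 135/165]
  30 → break 2  [load 135/165]
  125 → break 4 (new)  [load 125/165]
  130 → break 5 (new)  [load 130/165]
  140 → break 6 (new)  [load 140/165]
  145 → break 7 (new)  [load 145/165]
  160 → break 8 (new)  [load 160/165]
  65 → break 9 (new)  [load 65/165]
9 commercial breaks opened.

9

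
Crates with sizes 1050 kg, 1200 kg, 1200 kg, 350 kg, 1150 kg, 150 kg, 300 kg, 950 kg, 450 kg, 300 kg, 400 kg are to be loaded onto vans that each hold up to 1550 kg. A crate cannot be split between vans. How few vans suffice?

5

Total = 1200 + 1200 + 1150 + 1050 + 950 + 450 + 400 + 350 + 300 + 300 + 150 = 7500 kg.
Lower bound: ⌈7500/1550⌉ = 5 vans.
A packing using 5 vans:
  van 1: 1200 + 350 = 1550
  van 2: 1200 + 300 = 1500
  van 3: 1150 + 400 = 1550
  van 4: 1050 + 450 = 1500
  van 5: 950 + 300 + 150 = 1400
This matches the lower bound, so 5 is optimal.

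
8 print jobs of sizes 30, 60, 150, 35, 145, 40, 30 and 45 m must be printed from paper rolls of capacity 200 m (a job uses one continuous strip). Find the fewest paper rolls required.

Total = 150 + 145 + 60 + 45 + 40 + 35 + 30 + 30 = 535 m.
Lower bound: ⌈535/200⌉ = 3 paper rolls.
A packing using 3 paper rolls:
  roll 1: 150 + 45 = 195
  roll 2: 145 + 40 = 185
  roll 3: 60 + 35 + 30 + 30 = 155
This matches the lower bound, so 3 is optimal.

3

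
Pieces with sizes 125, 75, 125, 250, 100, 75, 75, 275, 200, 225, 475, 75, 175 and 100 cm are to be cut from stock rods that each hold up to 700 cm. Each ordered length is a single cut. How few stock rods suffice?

Total = 475 + 275 + 250 + 225 + 200 + 175 + 125 + 125 + 100 + 100 + 75 + 75 + 75 + 75 = 2350 cm.
Lower bound: ⌈2350/700⌉ = 4 stock rods.
A packing using 4 stock rods:
  stock rod 1: 475 + 225 = 700
  stock rod 2: 275 + 250 + 175 = 700
  stock rod 3: 200 + 125 + 125 + 100 + 100 = 650
  stock rod 4: 75 + 75 + 75 + 75 = 300
This matches the lower bound, so 4 is optimal.

4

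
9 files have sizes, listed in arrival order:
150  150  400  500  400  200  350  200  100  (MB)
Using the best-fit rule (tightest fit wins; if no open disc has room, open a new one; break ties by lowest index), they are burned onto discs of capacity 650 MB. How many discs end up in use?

  150 → disc 1 (new)  [load 150/650]
  150 → disc 1  [load 300/650]
  400 → disc 2 (new)  [load 400/650]
  500 → disc 3 (new)  [load 500/650]
  400 → disc 4 (new)  [load 400/650]
  200 → disc 2  [load 600/650]
  350 → disc 1  [load 650/650]
  200 → disc 4  [load 600/650]
  100 → disc 3  [load 600/650]
4 discs opened.

4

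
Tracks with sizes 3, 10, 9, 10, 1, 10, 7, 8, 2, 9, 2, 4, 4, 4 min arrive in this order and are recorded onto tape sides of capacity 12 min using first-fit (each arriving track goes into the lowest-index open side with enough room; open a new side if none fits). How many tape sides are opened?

8

  3 → side 1 (new)  [load 3/12]
  10 → side 2 (new)  [load 10/12]
  9 → side 1  [load 12/12]
  10 → side 3 (new)  [load 10/12]
  1 → side 2  [load 11/12]
  10 → side 4 (new)  [load 10/12]
  7 → side 5 (new)  [load 7/12]
  8 → side 6 (new)  [load 8/12]
  2 → side 3  [load 12/12]
  9 → side 7 (new)  [load 9/12]
  2 → side 4  [load 12/12]
  4 → side 5  [load 11/12]
  4 → side 6  [load 12/12]
  4 → side 8 (new)  [load 4/12]
8 tape sides opened.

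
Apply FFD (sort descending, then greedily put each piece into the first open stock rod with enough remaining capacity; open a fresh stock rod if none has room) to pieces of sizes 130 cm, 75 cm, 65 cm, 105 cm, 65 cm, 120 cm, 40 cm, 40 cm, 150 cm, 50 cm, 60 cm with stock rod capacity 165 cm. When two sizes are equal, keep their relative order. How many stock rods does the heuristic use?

Sorted descending: 150, 130, 120, 105, 75, 65, 65, 60, 50, 40, 40.
  150 → stock rod 1 (new)  [load 150/165]
  130 → stock rod 2 (new)  [load 130/165]
  120 → stock rod 3 (new)  [load 120/165]
  105 → stock rod 4 (new)  [load 105/165]
  75 → stock rod 5 (new)  [load 75/165]
  65 → stock rod 5  [load 140/165]
  65 → stock rod 6 (new)  [load 65/165]
  60 → stock rod 4  [load 165/165]
  50 → stock rod 6  [load 115/165]
  40 → stock rod 3  [load 160/165]
  40 → stock rod 6  [load 155/165]
6 stock rods opened.

6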